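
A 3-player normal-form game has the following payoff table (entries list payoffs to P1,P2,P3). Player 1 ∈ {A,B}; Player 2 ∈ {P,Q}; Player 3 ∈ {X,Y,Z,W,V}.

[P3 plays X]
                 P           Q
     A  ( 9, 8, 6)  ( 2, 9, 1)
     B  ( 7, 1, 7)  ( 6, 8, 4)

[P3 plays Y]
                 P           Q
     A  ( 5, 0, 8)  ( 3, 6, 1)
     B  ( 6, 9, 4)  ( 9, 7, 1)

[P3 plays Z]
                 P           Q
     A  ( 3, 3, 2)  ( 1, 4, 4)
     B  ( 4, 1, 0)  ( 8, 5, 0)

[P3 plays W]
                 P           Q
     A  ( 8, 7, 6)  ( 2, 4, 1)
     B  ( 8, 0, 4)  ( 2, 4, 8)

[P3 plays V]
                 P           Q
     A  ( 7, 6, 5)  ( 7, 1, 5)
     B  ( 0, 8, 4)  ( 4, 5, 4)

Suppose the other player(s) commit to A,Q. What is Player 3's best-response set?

argmax u_3 = {V}

u_3(X vs A,Q) = 1
u_3(Y vs A,Q) = 1
u_3(Z vs A,Q) = 4
u_3(W vs A,Q) = 1
u_3(V vs A,Q) = 5
max payoff 5 at {V}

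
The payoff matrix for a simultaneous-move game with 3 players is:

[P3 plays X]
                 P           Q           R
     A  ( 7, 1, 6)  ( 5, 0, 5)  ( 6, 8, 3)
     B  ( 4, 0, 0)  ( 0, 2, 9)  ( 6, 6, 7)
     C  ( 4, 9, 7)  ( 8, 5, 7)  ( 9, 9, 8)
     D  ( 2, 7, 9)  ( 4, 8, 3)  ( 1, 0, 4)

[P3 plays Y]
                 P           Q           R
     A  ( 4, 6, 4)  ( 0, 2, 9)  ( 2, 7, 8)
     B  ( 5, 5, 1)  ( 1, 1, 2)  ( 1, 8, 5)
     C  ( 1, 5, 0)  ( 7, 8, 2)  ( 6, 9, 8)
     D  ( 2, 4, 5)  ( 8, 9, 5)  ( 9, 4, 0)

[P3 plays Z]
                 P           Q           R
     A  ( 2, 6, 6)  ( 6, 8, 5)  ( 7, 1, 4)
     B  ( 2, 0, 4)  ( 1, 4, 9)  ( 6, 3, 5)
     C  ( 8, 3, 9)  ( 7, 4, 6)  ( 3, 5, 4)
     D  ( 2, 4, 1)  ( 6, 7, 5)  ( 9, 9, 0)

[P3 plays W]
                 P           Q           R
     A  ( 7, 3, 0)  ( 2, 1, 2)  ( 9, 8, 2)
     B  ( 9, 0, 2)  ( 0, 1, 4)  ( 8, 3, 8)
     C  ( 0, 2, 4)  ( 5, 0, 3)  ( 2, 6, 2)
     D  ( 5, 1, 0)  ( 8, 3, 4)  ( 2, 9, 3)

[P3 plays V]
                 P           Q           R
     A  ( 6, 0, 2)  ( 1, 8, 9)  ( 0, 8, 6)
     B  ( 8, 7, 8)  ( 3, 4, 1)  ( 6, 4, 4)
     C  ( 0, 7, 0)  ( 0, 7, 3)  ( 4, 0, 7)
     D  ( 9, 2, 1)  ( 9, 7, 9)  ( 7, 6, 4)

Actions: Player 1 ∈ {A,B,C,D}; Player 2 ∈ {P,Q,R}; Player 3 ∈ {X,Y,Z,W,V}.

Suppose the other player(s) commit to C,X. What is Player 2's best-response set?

BR_2 = {P,R}

u_2(P vs C,X) = 9
u_2(Q vs C,X) = 5
u_2(R vs C,X) = 9
max payoff 9 at {P,R}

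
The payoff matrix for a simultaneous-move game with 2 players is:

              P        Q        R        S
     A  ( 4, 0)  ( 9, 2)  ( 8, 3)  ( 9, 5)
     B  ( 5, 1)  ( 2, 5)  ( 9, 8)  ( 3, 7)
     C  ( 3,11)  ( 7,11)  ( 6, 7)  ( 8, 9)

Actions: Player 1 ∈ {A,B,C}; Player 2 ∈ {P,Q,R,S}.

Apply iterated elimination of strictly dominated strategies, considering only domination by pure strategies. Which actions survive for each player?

P1 drop C (A beats it: P:4>3 Q:9>7 R:8>6 S:9>8)
P2 drop P (Q beats it: A:2>0 B:5>1)
P2 drop Q (R beats it: A:3>2 B:8>5)
P1→{A,B} P2→{R,S}

IESDS → P1:{A,B} P2:{R,S}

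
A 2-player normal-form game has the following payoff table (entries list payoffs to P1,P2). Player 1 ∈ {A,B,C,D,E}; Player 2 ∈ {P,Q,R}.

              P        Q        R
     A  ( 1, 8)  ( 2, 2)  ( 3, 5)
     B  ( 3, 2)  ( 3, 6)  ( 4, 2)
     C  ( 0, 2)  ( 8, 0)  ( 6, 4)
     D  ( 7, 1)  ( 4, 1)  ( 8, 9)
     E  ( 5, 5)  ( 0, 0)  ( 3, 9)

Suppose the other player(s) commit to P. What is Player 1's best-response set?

u_1(A vs P) = 1
u_1(B vs P) = 3
u_1(C vs P) = 0
u_1(D vs P) = 7
u_1(E vs P) = 5
max payoff 7 at {D}

P1 best: {D}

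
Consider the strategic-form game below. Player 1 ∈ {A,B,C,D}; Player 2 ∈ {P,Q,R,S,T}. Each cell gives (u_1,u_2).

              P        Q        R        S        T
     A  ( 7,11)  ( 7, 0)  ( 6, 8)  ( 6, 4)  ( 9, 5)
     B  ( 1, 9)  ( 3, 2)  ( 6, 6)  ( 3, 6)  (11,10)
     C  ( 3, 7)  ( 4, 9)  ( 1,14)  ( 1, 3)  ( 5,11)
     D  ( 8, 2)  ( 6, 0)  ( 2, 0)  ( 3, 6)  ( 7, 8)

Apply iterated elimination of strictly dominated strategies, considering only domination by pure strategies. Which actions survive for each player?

Survivors P1:{A,B,D} P2:{P,T}

P1 drop C (A beats it: P:7>3 Q:7>4 R:6>1 S:6>1 T:9>5)
P2 drop Q (P beats it: A:11>0 B:9>2 D:2>0)
P2 drop R (P beats it: A:11>8 B:9>6 D:2>0)
P2 drop S (T beats it: A:5>4 B:10>6 D:8>6)
P1→{A,B,D} P2→{P,T}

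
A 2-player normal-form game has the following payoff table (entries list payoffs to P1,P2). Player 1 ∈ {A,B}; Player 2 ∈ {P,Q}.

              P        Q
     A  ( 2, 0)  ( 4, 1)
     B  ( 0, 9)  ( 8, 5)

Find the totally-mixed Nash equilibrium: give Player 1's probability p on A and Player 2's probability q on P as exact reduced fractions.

P1 indiff ⇒ q·2+(1-q)·4 = q·0+(1-q)·8 ⇒ q(2) = (1-q)(4) ⇒ q = 2/3
P2 indiff ⇒ p·0+(1-p)·9 = p·1+(1-p)·5 ⇒ p(-1) = (1-p)(-4) ⇒ p = 4/5

p=4/5, q=2/3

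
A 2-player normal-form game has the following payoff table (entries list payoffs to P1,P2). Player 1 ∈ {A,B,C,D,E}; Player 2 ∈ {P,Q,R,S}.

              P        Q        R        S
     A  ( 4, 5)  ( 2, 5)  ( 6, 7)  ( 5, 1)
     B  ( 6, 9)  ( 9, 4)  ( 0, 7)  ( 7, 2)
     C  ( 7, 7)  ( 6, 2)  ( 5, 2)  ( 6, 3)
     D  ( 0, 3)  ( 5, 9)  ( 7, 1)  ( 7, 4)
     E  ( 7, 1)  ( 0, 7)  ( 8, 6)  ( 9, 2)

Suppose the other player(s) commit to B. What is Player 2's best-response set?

argmax u_2 = {P}

u_2(P vs B) = 9
u_2(Q vs B) = 4
u_2(R vs B) = 7
u_2(S vs B) = 2
max payoff 9 at {P}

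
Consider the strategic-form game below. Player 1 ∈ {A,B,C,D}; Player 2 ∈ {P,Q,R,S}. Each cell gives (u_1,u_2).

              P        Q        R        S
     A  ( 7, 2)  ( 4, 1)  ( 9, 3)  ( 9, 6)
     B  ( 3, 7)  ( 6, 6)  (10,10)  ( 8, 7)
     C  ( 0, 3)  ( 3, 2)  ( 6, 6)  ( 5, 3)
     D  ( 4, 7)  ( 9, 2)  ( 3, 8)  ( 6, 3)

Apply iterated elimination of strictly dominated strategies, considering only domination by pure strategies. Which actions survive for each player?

Remaining: P1:{A,B} P2:{R,S}

P1 drop C (A beats it: P:7>0 Q:4>3 R:9>6 S:9>5)
P2 drop P (R beats it: A:3>2 B:10>7 D:8>7)
P2 drop Q (R beats it: A:3>1 B:10>6 D:8>2)
P1 drop D (A beats it: R:9>3 S:9>6)
P1→{A,B} P2→{R,S}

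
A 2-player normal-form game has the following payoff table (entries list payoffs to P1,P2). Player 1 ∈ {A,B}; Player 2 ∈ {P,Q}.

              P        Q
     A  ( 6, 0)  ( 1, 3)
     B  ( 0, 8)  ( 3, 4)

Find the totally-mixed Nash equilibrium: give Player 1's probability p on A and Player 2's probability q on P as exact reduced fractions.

p=4/7, q=1/4

P1 indiff ⇒ q·6+(1-q)·1 = q·0+(1-q)·3 ⇒ q(6) = (1-q)(2) ⇒ q = 1/4
P2 indiff ⇒ p·0+(1-p)·8 = p·3+(1-p)·4 ⇒ p(-3) = (1-p)(-4) ⇒ p = 4/7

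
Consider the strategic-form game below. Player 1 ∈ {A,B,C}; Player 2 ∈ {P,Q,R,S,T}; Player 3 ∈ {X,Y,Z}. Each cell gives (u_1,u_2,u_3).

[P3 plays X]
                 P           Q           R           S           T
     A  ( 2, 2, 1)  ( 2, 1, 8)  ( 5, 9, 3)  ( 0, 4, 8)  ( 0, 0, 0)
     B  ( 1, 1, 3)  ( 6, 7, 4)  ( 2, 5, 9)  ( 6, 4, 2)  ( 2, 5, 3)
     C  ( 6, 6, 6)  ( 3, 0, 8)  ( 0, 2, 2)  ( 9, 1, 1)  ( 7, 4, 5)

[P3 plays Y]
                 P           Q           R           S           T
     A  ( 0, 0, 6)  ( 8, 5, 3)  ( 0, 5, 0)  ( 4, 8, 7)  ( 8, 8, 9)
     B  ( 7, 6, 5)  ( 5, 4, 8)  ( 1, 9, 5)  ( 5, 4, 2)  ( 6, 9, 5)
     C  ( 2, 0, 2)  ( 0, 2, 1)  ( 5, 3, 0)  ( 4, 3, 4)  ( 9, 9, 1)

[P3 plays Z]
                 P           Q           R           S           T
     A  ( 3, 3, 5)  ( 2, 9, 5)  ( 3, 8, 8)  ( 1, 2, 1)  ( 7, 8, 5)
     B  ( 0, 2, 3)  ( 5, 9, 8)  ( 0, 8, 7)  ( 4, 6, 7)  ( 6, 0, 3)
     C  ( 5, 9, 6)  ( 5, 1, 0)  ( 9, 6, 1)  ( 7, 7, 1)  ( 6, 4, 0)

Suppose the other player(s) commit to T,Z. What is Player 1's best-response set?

BR_1 = {A}

u_1(A vs T,Z) = 7
u_1(B vs T,Z) = 6
u_1(C vs T,Z) = 6
max payoff 7 at {A}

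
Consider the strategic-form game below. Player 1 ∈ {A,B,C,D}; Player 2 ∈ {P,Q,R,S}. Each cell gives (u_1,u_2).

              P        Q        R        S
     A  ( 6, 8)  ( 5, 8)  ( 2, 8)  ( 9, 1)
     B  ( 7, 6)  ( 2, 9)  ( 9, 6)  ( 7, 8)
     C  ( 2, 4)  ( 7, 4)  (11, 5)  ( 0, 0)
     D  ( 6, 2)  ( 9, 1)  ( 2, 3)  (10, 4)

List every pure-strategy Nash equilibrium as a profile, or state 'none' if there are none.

PSNE = {(C,R), (D,S)}

(A,P): not NE [P1→B gives 7>6]
(A,Q): not NE [P1→D gives 9>5]
(A,R): not NE [P1→C gives 11>2]
(A,S): not NE [P1→D gives 10>9; P2→R gives 8>1]
(B,P): not NE [P2→Q gives 9>6]
(B,Q): not NE [P1→D gives 9>2]
(B,R): not NE [P1→C gives 11>9; P2→Q gives 9>6]
(B,S): not NE [P1→D gives 10>7; P2→Q gives 9>8]
(C,P): not NE [P1→B gives 7>2; P2→R gives 5>4]
(C,Q): not NE [P1→D gives 9>7; P2→R gives 5>4]
(C,R): NE
(C,S): not NE [P1→D gives 10>0; P2→R gives 5>0]
(D,P): not NE [P1→B gives 7>6; P2→S gives 4>2]
(D,Q): not NE [P2→S gives 4>1]
(D,R): not NE [P1→C gives 11>2; P2→S gives 4>3]
(D,S): NE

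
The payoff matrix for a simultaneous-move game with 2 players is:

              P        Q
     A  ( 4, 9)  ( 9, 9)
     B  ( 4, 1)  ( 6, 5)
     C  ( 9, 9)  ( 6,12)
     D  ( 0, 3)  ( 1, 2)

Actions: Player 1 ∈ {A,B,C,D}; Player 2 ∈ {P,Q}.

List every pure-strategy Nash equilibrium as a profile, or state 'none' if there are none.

Nash profiles: (A,Q)

(A,P): not NE [P1→C gives 9>4]
(A,Q): NE
(B,P): not NE [P1→C gives 9>4; P2→Q gives 5>1]
(B,Q): not NE [P1→A gives 9>6]
(C,P): not NE [P2→Q gives 12>9]
(C,Q): not NE [P1→A gives 9>6]
(D,P): not NE [P1→C gives 9>0]
(D,Q): not NE [P1→A gives 9>1; P2→P gives 3>2]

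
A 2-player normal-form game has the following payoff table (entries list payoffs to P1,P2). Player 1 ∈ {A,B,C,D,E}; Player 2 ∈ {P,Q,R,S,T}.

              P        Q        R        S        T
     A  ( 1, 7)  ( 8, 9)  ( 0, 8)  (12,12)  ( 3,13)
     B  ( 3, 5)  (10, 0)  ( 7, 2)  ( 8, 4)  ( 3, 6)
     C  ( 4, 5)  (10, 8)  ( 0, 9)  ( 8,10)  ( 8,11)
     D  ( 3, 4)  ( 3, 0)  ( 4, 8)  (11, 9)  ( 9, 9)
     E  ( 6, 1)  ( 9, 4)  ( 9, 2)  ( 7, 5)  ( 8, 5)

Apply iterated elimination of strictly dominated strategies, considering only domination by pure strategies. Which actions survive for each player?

IESDS → P1:{A,D} P2:{S,T}

P2 drop P (T beats it: A:13>7 B:6>5 C:11>5 D:9>4 E:5>1)
P2 drop Q (S beats it: A:12>9 B:4>0 C:10>8 D:9>0 E:5>4)
P1 drop C (D beats it: R:4>0 S:11>8 T:9>8)
P2 drop R (S beats it: A:12>8 B:4>2 D:9>8 E:5>2)
P1 drop B (D beats it: S:11>8 T:9>3)
P1 drop E (D beats it: S:11>7 T:9>8)
P1→{A,D} P2→{S,T}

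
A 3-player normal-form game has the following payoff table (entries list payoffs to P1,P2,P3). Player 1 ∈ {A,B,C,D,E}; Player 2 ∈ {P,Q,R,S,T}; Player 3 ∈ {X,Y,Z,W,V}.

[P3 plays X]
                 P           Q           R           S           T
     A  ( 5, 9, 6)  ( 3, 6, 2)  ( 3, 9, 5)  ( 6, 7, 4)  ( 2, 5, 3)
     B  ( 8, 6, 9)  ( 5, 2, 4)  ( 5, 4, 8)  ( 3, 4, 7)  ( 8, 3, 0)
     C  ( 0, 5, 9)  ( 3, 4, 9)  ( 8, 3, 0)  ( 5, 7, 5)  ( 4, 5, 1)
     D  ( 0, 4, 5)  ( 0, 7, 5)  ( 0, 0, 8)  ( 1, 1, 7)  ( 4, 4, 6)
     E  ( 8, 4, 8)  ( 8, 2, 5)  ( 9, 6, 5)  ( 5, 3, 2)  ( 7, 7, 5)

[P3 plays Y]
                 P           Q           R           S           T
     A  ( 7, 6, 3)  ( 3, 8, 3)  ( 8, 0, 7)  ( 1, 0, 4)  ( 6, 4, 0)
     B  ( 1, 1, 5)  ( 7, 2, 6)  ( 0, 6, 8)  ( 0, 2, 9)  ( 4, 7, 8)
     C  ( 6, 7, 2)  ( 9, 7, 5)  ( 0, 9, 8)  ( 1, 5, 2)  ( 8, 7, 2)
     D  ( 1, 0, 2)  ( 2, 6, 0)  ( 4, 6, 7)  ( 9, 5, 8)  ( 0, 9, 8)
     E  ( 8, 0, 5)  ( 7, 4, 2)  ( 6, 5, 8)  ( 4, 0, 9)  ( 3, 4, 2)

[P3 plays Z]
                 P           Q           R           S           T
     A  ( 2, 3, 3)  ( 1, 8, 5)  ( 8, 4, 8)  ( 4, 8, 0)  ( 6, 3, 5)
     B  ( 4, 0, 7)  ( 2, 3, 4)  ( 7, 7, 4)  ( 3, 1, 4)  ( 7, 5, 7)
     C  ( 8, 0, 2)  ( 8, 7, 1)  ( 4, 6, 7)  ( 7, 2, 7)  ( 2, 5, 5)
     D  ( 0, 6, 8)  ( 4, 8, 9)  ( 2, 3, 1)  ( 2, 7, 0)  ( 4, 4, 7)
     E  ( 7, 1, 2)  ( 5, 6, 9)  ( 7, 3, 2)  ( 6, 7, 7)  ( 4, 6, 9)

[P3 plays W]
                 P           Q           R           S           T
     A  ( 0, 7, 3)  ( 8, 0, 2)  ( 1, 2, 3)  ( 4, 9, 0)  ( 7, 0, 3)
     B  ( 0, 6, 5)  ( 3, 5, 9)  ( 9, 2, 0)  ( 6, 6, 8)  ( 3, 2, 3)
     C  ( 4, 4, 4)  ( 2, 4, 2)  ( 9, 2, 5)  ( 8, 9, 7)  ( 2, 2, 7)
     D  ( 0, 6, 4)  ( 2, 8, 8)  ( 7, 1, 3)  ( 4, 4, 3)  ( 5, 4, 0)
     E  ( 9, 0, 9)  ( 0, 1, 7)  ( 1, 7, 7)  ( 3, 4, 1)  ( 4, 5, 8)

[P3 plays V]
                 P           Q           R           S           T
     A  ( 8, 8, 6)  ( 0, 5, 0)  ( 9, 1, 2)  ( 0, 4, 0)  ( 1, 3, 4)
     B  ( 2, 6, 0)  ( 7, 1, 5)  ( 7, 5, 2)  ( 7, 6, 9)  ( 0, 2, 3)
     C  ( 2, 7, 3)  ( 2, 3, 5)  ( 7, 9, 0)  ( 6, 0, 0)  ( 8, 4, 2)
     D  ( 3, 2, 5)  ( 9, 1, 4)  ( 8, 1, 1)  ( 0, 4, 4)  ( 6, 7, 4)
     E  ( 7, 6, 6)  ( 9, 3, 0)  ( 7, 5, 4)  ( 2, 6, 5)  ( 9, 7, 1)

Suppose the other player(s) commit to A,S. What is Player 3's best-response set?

u_3(X vs A,S) = 4
u_3(Y vs A,S) = 4
u_3(Z vs A,S) = 0
u_3(W vs A,S) = 0
u_3(V vs A,S) = 0
max payoff 4 at {X,Y}

P3 best: {X,Y}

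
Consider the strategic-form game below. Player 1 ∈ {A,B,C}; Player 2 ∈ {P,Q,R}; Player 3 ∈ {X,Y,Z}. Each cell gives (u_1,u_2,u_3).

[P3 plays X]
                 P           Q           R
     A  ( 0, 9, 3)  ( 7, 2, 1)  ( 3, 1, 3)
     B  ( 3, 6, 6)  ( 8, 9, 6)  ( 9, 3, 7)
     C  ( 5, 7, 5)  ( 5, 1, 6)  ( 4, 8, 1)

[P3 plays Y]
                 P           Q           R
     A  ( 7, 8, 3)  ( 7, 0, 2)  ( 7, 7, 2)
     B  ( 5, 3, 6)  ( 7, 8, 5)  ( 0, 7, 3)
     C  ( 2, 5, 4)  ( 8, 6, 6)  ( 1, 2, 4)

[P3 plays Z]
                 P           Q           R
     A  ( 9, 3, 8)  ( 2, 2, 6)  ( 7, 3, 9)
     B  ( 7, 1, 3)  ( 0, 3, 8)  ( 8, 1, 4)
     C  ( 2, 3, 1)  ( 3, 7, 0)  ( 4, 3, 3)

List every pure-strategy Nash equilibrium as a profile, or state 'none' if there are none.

(A,P,X): not NE [P1→C gives 5>0; P3→Z gives 8>3]
(A,P,Y): not NE [P3→Z gives 8>3]
(A,P,Z): NE
(A,Q,X): not NE [P1→B gives 8>7; P2→P gives 9>2; P3→Z gives 6>1]
(A,Q,Y): not NE [P1→C gives 8>7; P2→P gives 8>0; P3→Z gives 6>2]
(A,Q,Z): not NE [P1→C gives 3>2; P2→R gives 3>2]
(A,R,X): not NE [P1→B gives 9>3; P2→P gives 9>1; P3→Z gives 9>3]
(A,R,Y): not NE [P2→P gives 8>7; P3→Z gives 9>2]
(A,R,Z): not NE [P1→B gives 8>7]
(B,P,X): not NE [P1→C gives 5>3; P2→Q gives 9>6]
(B,P,Y): not NE [P1→A gives 7>5; P2→Q gives 8>3]
(B,P,Z): not NE [P1→A gives 9>7; P2→Q gives 3>1; P3→Y gives 6>3]
(B,Q,X): not NE [P3→Z gives 8>6]
(B,Q,Y): not NE [P1→C gives 8>7; P3→Z gives 8>5]
(B,Q,Z): not NE [P1→C gives 3>0]
(B,R,X): not NE [P2→Q gives 9>3]
(B,R,Y): not NE [P1→A gives 7>0; P2→Q gives 8>7; P3→X gives 7>3]
(B,R,Z): not NE [P2→Q gives 3>1; P3→X gives 7>4]
(C,P,X): not NE [P2→R gives 8>7]
(C,P,Y): not NE [P1→A gives 7>2; P2→Q gives 6>5; P3→X gives 5>4]
(C,P,Z): not NE [P1→A gives 9>2; P2→Q gives 7>3; P3→X gives 5>1]
(C,Q,X): not NE [P1→B gives 8>5; P2→R gives 8>1]
(C,Q,Y): NE
(C,Q,Z): not NE [P3→Y gives 6>0]
(C,R,X): not NE [P1→B gives 9>4; P3→Y gives 4>1]
(C,R,Y): not NE [P1→A gives 7>1; P2→Q gives 6>2]
(C,R,Z): not NE [P1→B gives 8>4; P2→Q gives 7>3; P3→Y gives 4>3]

PSNE = {(A,P,Z), (C,Q,Y)}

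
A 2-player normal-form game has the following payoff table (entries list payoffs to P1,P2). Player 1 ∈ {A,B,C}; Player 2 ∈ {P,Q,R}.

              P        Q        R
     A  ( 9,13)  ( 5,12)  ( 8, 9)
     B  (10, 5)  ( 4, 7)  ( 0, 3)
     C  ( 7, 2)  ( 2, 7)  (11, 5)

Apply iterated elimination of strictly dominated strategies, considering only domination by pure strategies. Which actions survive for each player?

P2 drop R (Q beats it: A:12>9 B:7>3 C:7>5)
P1 drop C (A beats it: P:9>7 Q:5>2)
P1→{A,B} P2→{P,Q}

Remaining: P1:{A,B} P2:{P,Q}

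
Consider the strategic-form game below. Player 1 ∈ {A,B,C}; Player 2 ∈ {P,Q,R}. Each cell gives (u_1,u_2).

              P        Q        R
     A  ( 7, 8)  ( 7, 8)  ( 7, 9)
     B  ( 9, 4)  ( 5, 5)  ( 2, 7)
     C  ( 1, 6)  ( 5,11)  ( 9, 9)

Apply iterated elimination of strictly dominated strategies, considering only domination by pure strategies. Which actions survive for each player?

Survivors P1:{A,C} P2:{Q,R}

P2 drop P (R beats it: A:9>8 B:7>4 C:9>6)
P1 drop B (A beats it: Q:7>5 R:7>2)
P1→{A,C} P2→{Q,R}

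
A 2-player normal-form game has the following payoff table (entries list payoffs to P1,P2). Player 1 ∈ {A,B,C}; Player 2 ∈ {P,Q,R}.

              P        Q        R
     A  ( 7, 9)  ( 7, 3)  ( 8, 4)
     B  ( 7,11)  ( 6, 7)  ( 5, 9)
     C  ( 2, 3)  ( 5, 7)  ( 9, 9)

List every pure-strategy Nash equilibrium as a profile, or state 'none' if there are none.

NE set: (A,P), (B,P), (C,R)

(A,P): NE
(A,Q): not NE [P2→P gives 9>3]
(A,R): not NE [P1→C gives 9>8; P2→P gives 9>4]
(B,P): NE
(B,Q): not NE [P1→A gives 7>6; P2→P gives 11>7]
(B,R): not NE [P1→C gives 9>5; P2→P gives 11>9]
(C,P): not NE [P1→B gives 7>2; P2→R gives 9>3]
(C,Q): not NE [P1→A gives 7>5; P2→R gives 9>7]
(C,R): NE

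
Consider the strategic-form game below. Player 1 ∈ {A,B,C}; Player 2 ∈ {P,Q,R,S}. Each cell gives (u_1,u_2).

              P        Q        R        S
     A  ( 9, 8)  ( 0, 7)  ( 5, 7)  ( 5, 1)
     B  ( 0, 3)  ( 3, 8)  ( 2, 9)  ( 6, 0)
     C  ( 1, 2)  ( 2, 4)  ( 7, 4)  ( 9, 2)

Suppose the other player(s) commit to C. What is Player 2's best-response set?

u_2(P vs C) = 2
u_2(Q vs C) = 4
u_2(R vs C) = 4
u_2(S vs C) = 2
max payoff 4 at {Q,R}

BR_2 = {Q,R}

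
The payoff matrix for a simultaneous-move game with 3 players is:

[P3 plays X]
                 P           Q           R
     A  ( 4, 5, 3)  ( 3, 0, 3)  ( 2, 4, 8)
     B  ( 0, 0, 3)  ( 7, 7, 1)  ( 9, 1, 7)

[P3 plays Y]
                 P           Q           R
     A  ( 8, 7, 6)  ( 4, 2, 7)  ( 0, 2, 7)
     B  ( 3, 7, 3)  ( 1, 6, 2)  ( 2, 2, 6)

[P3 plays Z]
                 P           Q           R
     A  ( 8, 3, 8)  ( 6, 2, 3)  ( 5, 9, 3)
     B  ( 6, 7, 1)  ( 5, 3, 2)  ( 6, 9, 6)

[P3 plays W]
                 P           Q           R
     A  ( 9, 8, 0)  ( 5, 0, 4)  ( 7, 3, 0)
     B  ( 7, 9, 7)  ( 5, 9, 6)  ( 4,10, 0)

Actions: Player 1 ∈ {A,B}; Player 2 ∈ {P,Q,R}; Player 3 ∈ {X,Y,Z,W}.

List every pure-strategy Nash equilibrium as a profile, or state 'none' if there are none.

Equilibria: none

(A,P,X): not NE [P3→Z gives 8>3]
(A,P,Y): not NE [P3→Z gives 8>6]
(A,P,Z): not NE [P2→R gives 9>3]
(A,P,W): not NE [P3→Z gives 8>0]
(A,Q,X): not NE [P1→B gives 7>3; P2→P gives 5>0; P3→Y gives 7>3]
(A,Q,Y): not NE [P2→P gives 7>2]
(A,Q,Z): not NE [P2→R gives 9>2; P3→Y gives 7>3]
(A,Q,W): not NE [P2→P gives 8>0; P3→Y gives 7>4]
(A,R,X): not NE [P1→B gives 9>2; P2→P gives 5>4]
(A,R,Y): not NE [P1→B gives 2>0; P2→P gives 7>2; P3→X gives 8>7]
(A,R,Z): not NE [P1→B gives 6>5; P3→X gives 8>3]
(A,R,W): not NE [P2→P gives 8>3; P3→X gives 8>0]
(B,P,X): not NE [P1→A gives 4>0; P2→Q gives 7>0; P3→W gives 7>3]
(B,P,Y): not NE [P1→A gives 8>3; P3→W gives 7>3]
(B,P,Z): not NE [P1→A gives 8>6; P2→R gives 9>7; P3→W gives 7>1]
(B,P,W): not NE [P1→A gives 9>7; P2→R gives 10>9]
(B,Q,X): not NE [P3→W gives 6>1]
(B,Q,Y): not NE [P1→A gives 4>1; P2→P gives 7>6; P3→W gives 6>2]
(B,Q,Z): not NE [P1→A gives 6>5; P2→R gives 9>3; P3→W gives 6>2]
(B,Q,W): not NE [P2→R gives 10>9]
(B,R,X): not NE [P2→Q gives 7>1]
(B,R,Y): not NE [P2→P gives 7>2; P3→X gives 7>6]
(B,R,Z): not NE [P3→X gives 7>6]
(B,R,W): not NE [P1→A gives 7>4; P3→X gives 7>0]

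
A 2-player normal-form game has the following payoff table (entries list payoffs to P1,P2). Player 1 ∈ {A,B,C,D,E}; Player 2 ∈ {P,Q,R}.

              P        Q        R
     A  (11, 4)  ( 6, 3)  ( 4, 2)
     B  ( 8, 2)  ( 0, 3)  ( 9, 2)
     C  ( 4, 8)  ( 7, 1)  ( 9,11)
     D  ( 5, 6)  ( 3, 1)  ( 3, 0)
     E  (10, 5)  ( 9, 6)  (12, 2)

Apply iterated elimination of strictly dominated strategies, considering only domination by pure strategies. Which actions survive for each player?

P1 drop B (E beats it: P:10>8 Q:9>0 R:12>9)
P1 drop C (E beats it: P:10>4 Q:9>7 R:12>9)
P1 drop D (A beats it: P:11>5 Q:6>3 R:4>3)
P2 drop R (P beats it: A:4>2 E:5>2)
P1→{A,E} P2→{P,Q}

Remaining: P1:{A,E} P2:{P,Q}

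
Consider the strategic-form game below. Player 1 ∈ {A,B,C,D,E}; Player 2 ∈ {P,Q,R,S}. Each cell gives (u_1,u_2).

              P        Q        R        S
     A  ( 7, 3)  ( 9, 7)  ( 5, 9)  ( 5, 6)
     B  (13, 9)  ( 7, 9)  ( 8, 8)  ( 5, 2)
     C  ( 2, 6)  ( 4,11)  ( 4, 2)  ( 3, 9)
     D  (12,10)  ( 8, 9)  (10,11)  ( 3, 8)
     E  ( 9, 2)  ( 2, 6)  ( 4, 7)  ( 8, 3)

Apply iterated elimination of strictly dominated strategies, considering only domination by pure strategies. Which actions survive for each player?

P1 drop C (A beats it: P:7>2 Q:9>4 R:5>4 S:5>3)
P2 drop S (Q beats it: A:7>6 B:9>2 D:9>8 E:6>3)
P1 drop E (B beats it: P:13>9 Q:7>2 R:8>4)
P1→{A,B,D} P2→{P,Q,R}

IESDS → P1:{A,B,D} P2:{P,Q,R}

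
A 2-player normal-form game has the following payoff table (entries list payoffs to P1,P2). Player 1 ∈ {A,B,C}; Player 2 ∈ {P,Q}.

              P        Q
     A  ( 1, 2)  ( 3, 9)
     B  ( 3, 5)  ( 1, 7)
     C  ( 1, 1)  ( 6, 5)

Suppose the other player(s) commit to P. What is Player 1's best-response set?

BR_1 = {B}

u_1(A vs P) = 1
u_1(B vs P) = 3
u_1(C vs P) = 1
max payoff 3 at {B}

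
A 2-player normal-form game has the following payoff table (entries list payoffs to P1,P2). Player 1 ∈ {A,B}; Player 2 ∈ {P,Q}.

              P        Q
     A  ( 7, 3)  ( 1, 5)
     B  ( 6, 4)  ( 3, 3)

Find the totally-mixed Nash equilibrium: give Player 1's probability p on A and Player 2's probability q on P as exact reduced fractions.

P1 indiff ⇒ q·7+(1-q)·1 = q·6+(1-q)·3 ⇒ q(1) = (1-q)(2) ⇒ q = 2/3
P2 indiff ⇒ p·3+(1-p)·4 = p·5+(1-p)·3 ⇒ p(-2) = (1-p)(-1) ⇒ p = 1/3

P1 mixes 1/3 on A; P2 mixes 2/3 on P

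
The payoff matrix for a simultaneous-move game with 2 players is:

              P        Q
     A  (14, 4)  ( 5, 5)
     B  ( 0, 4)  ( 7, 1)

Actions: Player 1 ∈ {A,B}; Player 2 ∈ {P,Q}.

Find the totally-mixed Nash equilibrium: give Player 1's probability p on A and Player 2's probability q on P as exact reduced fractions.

p=3/4, q=1/8

P1 indiff ⇒ q·14+(1-q)·5 = q·0+(1-q)·7 ⇒ q(14) = (1-q)(2) ⇒ q = 1/8
P2 indiff ⇒ p·4+(1-p)·4 = p·5+(1-p)·1 ⇒ p(-1) = (1-p)(-3) ⇒ p = 3/4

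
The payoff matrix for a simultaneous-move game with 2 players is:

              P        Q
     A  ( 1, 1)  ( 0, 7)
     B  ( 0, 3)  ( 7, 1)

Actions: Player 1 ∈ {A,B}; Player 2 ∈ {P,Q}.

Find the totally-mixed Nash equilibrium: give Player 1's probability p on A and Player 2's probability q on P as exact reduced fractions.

P1 indiff ⇒ q·1+(1-q)·0 = q·0+(1-q)·7 ⇒ q(1) = (1-q)(7) ⇒ q = 7/8
P2 indiff ⇒ p·1+(1-p)·3 = p·7+(1-p)·1 ⇒ p(-6) = (1-p)(-2) ⇒ p = 1/4

p=1/4, q=7/8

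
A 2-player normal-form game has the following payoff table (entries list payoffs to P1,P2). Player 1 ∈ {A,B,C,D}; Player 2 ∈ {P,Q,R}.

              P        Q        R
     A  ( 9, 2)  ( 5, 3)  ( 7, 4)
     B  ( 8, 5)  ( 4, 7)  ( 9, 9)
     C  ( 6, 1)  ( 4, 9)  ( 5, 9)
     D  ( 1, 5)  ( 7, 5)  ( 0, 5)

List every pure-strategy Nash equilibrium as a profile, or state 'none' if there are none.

PSNE = {(B,R), (D,Q)}

(A,P): not NE [P2→R gives 4>2]
(A,Q): not NE [P1→D gives 7>5; P2→R gives 4>3]
(A,R): not NE [P1→B gives 9>7]
(B,P): not NE [P1→A gives 9>8; P2→R gives 9>5]
(B,Q): not NE [P1→D gives 7>4; P2→R gives 9>7]
(B,R): NE
(C,P): not NE [P1→A gives 9>6; P2→R gives 9>1]
(C,Q): not NE [P1→D gives 7>4]
(C,R): not NE [P1→B gives 9>5]
(D,P): not NE [P1→A gives 9>1]
(D,Q): NE
(D,R): not NE [P1→B gives 9>0]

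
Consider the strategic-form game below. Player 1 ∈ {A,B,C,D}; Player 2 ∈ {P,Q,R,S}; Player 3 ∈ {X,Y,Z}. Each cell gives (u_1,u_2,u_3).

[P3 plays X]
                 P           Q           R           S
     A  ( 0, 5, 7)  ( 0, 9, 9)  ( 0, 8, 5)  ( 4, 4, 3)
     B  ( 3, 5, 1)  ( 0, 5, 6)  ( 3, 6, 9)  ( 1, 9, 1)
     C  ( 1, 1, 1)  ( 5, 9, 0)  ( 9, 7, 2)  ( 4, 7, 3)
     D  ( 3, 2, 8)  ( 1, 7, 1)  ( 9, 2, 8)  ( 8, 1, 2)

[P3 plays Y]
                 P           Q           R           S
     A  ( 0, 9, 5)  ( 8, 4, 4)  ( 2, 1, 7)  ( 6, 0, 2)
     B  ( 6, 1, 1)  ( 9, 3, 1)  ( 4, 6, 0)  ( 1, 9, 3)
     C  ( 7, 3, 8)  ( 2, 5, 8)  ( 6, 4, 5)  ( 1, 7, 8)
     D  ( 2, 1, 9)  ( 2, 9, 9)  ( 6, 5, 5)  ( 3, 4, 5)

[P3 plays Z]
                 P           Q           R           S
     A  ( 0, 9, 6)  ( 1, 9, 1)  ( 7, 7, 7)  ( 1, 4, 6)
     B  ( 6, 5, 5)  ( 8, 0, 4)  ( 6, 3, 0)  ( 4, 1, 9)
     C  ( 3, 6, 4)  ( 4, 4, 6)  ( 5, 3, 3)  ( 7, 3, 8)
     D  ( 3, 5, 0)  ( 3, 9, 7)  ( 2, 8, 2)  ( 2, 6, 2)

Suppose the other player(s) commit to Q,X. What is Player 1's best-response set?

argmax u_1 = {C}

u_1(A vs Q,X) = 0
u_1(B vs Q,X) = 0
u_1(C vs Q,X) = 5
u_1(D vs Q,X) = 1
max payoff 5 at {C}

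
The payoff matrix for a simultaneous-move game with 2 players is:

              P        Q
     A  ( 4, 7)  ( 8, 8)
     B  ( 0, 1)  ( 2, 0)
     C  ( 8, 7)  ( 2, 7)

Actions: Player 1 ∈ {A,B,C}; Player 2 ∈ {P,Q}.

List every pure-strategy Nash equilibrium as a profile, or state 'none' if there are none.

(A,P): not NE [P1→C gives 8>4; P2→Q gives 8>7]
(A,Q): NE
(B,P): not NE [P1→C gives 8>0]
(B,Q): not NE [P1→A gives 8>2; P2→P gives 1>0]
(C,P): NE
(C,Q): not NE [P1→A gives 8>2]

Nash profiles: (A,Q), (C,P)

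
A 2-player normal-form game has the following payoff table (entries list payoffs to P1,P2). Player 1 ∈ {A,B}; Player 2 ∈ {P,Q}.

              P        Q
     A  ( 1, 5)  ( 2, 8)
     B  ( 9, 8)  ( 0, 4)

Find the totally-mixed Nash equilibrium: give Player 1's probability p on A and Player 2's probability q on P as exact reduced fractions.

P1 indiff ⇒ q·1+(1-q)·2 = q·9+(1-q)·0 ⇒ q(-8) = (1-q)(-2) ⇒ q = 1/5
P2 indiff ⇒ p·5+(1-p)·8 = p·8+(1-p)·4 ⇒ p(-3) = (1-p)(-4) ⇒ p = 4/7

p=4/7, q=1/5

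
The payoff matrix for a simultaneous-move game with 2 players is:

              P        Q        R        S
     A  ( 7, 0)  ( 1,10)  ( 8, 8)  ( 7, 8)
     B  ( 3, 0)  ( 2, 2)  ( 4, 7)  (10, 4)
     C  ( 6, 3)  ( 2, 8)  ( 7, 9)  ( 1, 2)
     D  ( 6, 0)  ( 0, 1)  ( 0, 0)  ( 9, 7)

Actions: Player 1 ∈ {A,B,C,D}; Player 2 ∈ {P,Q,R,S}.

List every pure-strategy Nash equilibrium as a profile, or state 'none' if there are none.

(A,P): not NE [P2→Q gives 10>0]
(A,Q): not NE [P1→C gives 2>1]
(A,R): not NE [P2→Q gives 10>8]
(A,S): not NE [P1→B gives 10>7; P2→Q gives 10>8]
(B,P): not NE [P1→A gives 7>3; P2→R gives 7>0]
(B,Q): not NE [P2→R gives 7>2]
(B,R): not NE [P1→A gives 8>4]
(B,S): not NE [P2→R gives 7>4]
(C,P): not NE [P1→A gives 7>6; P2→R gives 9>3]
(C,Q): not NE [P2→R gives 9>8]
(C,R): not NE [P1→A gives 8>7]
(C,S): not NE [P1→B gives 10>1; P2→R gives 9>2]
(D,P): not NE [P1→A gives 7>6; P2→S gives 7>0]
(D,Q): not NE [P1→C gives 2>0; P2→S gives 7>1]
(D,R): not NE [P1→A gives 8>0; P2→S gives 7>0]
(D,S): not NE [P1→B gives 10>9]

No pure NE.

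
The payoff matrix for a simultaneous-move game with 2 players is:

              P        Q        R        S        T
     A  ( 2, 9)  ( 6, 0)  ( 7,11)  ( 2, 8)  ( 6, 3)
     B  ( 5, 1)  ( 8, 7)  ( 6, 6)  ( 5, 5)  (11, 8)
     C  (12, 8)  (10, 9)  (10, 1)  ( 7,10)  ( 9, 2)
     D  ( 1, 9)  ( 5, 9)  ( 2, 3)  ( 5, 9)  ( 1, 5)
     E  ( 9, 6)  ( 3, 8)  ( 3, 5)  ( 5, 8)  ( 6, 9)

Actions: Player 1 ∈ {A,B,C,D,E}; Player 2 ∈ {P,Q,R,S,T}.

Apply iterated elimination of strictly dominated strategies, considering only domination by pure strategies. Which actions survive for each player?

P1 drop A (C beats it: P:12>2 Q:10>6 R:10>7 S:7>2 T:9>6)
P1 drop D (C beats it: P:12>1 Q:10>5 R:10>2 S:7>5 T:9>1)
P1 drop E (C beats it: P:12>9 Q:10>3 R:10>3 S:7>5 T:9>6)
P2 drop P (Q beats it: B:7>1 C:9>8)
P2 drop R (Q beats it: B:7>6 C:9>1)
P1→{B,C} P2→{Q,S,T}

Remaining: P1:{B,C} P2:{Q,S,T}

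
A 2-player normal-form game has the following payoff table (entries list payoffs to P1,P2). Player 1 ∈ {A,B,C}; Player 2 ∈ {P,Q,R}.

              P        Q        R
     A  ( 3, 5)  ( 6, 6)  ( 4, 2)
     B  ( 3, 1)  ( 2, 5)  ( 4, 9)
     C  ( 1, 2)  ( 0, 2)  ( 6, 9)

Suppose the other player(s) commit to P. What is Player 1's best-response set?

argmax u_1 = {A,B}

u_1(A vs P) = 3
u_1(B vs P) = 3
u_1(C vs P) = 1
max payoff 3 at {A,B}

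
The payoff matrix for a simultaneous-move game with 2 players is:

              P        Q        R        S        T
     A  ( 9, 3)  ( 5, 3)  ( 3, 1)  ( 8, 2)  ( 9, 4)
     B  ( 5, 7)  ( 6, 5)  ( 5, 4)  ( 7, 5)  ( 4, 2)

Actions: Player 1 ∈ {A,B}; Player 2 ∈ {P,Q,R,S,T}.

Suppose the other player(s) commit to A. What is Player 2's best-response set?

argmax u_2 = {T}

u_2(P vs A) = 3
u_2(Q vs A) = 3
u_2(R vs A) = 1
u_2(S vs A) = 2
u_2(T vs A) = 4
max payoff 4 at {T}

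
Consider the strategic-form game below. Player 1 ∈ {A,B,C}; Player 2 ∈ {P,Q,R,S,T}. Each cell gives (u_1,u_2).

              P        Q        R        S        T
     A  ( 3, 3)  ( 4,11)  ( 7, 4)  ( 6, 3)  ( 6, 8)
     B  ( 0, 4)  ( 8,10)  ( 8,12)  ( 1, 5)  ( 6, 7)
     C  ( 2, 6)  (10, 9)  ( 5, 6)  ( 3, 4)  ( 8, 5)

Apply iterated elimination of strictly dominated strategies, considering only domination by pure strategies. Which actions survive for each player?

Remaining: P1:{B,C} P2:{Q,R}

P2 drop P (Q beats it: A:11>3 B:10>4 C:9>6)
P2 drop S (Q beats it: A:11>3 B:10>5 C:9>4)
P2 drop T (Q beats it: A:11>8 B:10>7 C:9>5)
P1 drop A (B beats it: Q:8>4 R:8>7)
P1→{B,C} P2→{Q,R}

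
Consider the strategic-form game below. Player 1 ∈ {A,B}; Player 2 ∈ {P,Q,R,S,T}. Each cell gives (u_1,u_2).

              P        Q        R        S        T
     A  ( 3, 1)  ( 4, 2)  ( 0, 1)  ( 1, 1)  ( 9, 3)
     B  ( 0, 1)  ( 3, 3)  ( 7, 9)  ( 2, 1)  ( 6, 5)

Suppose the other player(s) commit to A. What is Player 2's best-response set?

argmax u_2 = {T}

u_2(P vs A) = 1
u_2(Q vs A) = 2
u_2(R vs A) = 1
u_2(S vs A) = 1
u_2(T vs A) = 3
max payoff 3 at {T}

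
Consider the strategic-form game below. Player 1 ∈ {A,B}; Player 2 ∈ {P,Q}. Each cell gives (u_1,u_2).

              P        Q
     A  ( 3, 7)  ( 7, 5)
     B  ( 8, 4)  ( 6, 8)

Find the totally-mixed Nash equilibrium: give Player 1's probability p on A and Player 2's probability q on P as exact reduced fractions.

P1 indiff ⇒ q·3+(1-q)·7 = q·8+(1-q)·6 ⇒ q(-5) = (1-q)(-1) ⇒ q = 1/6
P2 indiff ⇒ p·7+(1-p)·4 = p·5+(1-p)·8 ⇒ p(2) = (1-p)(4) ⇒ p = 2/3

p=2/3, q=1/6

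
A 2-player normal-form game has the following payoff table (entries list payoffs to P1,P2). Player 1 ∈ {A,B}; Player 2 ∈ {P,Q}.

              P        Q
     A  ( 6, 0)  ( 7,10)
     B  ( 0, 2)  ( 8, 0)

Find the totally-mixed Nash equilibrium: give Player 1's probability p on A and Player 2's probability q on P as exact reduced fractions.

p=1/6, q=1/7

P1 indiff ⇒ q·6+(1-q)·7 = q·0+(1-q)·8 ⇒ q(6) = (1-q)(1) ⇒ q = 1/7
P2 indiff ⇒ p·0+(1-p)·2 = p·10+(1-p)·0 ⇒ p(-10) = (1-p)(-2) ⇒ p = 1/6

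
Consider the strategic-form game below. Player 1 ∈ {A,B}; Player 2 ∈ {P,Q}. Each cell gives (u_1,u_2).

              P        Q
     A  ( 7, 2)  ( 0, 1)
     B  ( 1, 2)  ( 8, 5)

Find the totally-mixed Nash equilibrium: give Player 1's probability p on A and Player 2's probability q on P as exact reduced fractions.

P1 indiff ⇒ q·7+(1-q)·0 = q·1+(1-q)·8 ⇒ q(6) = (1-q)(8) ⇒ q = 4/7
P2 indiff ⇒ p·2+(1-p)·2 = p·1+(1-p)·5 ⇒ p(1) = (1-p)(3) ⇒ p = 3/4

(p,q) = (3/4, 4/7)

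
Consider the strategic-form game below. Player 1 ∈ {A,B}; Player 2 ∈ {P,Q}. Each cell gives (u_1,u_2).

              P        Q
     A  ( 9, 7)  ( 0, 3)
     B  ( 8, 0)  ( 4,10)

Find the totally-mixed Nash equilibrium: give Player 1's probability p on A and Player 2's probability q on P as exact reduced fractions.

P1 mixes 5/7 on A; P2 mixes 4/5 on P

P1 indiff ⇒ q·9+(1-q)·0 = q·8+(1-q)·4 ⇒ q(1) = (1-q)(4) ⇒ q = 4/5
P2 indiff ⇒ p·7+(1-p)·0 = p·3+(1-p)·10 ⇒ p(4) = (1-p)(10) ⇒ p = 5/7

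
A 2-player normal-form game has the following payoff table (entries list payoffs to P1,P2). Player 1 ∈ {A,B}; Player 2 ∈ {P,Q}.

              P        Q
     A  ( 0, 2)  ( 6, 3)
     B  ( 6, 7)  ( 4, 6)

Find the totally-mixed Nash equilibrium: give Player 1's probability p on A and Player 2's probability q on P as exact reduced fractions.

p=1/2, q=1/4

P1 indiff ⇒ q·0+(1-q)·6 = q·6+(1-q)·4 ⇒ q(-6) = (1-q)(-2) ⇒ q = 1/4
P2 indiff ⇒ p·2+(1-p)·7 = p·3+(1-p)·6 ⇒ p(-1) = (1-p)(-1) ⇒ p = 1/2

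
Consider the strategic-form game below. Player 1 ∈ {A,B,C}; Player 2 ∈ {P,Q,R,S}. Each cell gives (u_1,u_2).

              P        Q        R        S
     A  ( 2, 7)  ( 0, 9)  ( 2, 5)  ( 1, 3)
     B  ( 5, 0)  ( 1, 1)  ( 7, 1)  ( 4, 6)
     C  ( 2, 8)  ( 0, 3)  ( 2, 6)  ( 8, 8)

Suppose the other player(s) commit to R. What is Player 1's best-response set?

u_1(A vs R) = 2
u_1(B vs R) = 7
u_1(C vs R) = 2
max payoff 7 at {B}

P1 best: {B}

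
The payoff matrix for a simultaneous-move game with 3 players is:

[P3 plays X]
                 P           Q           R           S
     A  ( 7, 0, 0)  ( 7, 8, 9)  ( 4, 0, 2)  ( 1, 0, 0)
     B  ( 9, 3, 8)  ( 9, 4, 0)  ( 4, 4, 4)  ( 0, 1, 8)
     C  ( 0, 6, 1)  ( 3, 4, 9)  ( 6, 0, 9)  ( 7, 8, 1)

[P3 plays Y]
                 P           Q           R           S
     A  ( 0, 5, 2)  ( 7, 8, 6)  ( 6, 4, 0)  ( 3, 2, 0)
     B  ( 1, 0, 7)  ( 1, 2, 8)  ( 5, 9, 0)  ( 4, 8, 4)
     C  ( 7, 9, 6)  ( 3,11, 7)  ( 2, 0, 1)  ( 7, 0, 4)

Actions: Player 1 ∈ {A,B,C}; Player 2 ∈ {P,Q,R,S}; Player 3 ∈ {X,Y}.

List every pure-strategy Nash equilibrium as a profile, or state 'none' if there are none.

PSNE: ∅

(A,P,X): not NE [P1→B gives 9>7; P2→Q gives 8>0; P3→Y gives 2>0]
(A,P,Y): not NE [P1→C gives 7>0; P2→Q gives 8>5]
(A,Q,X): not NE [P1→B gives 9>7]
(A,Q,Y): not NE [P3→X gives 9>6]
(A,R,X): not NE [P1→C gives 6>4; P2→Q gives 8>0]
(A,R,Y): not NE [P2→Q gives 8>4; P3→X gives 2>0]
(A,S,X): not NE [P1→C gives 7>1; P2→Q gives 8>0]
(A,S,Y): not NE [P1→C gives 7>3; P2→Q gives 8>2]
(B,P,X): not NE [P2→R gives 4>3]
(B,P,Y): not NE [P1→C gives 7>1; P2→R gives 9>0; P3→X gives 8>7]
(B,Q,X): not NE [P3→Y gives 8>0]
(B,Q,Y): not NE [P1→A gives 7>1; P2→R gives 9>2]
(B,R,X): not NE [P1→C gives 6>4]
(B,R,Y): not NE [P1→A gives 6>5; P3→X gives 4>0]
(B,S,X): not NE [P1→C gives 7>0; P2→R gives 4>1]
(B,S,Y): not NE [P1→C gives 7>4; P2→R gives 9>8; P3→X gives 8>4]
(C,P,X): not NE [P1→B gives 9>0; P2→S gives 8>6; P3→Y gives 6>1]
(C,P,Y): not NE [P2→Q gives 11>9]
(C,Q,X): not NE [P1→B gives 9>3; P2→S gives 8>4]
(C,Q,Y): not NE [P1→A gives 7>3; P3→X gives 9>7]
(C,R,X): not NE [P2→S gives 8>0]
(C,R,Y): not NE [P1→A gives 6>2; P2→Q gives 11>0; P3→X gives 9>1]
(C,S,X): not NE [P3→Y gives 4>1]
(C,S,Y): not NE [P2→Q gives 11>0]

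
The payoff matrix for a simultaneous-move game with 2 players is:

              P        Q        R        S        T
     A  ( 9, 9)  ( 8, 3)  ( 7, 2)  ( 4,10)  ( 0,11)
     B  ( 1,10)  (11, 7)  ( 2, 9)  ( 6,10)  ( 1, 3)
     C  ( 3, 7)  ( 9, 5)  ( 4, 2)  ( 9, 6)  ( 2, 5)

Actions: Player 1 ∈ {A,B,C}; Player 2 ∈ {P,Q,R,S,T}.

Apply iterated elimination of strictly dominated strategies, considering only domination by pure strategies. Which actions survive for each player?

P2 drop Q (P beats it: A:9>3 B:10>7 C:7>5)
P1 drop B (C beats it: P:3>1 R:4>2 S:9>6 T:2>1)
P2 drop R (P beats it: A:9>2 C:7>2)
P1→{A,C} P2→{P,S,T}

Survivors P1:{A,C} P2:{P,S,T}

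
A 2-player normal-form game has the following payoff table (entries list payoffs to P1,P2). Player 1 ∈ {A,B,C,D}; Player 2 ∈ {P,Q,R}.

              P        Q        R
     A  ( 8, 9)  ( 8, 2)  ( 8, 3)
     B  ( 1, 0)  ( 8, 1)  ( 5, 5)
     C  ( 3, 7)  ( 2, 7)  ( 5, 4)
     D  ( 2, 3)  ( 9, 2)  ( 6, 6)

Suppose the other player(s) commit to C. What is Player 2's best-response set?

u_2(P vs C) = 7
u_2(Q vs C) = 7
u_2(R vs C) = 4
max payoff 7 at {P,Q}

P2 best: {P,Q}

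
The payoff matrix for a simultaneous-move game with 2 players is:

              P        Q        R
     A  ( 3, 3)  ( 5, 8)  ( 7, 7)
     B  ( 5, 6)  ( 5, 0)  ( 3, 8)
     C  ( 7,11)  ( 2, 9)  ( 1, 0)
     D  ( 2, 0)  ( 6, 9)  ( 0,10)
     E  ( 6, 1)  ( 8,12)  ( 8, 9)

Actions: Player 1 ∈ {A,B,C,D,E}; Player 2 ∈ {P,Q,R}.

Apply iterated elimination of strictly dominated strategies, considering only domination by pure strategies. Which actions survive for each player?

Remaining: P1:{C,E} P2:{P,Q}

P1 drop A (E beats it: P:6>3 Q:8>5 R:8>7)
P1 drop B (E beats it: P:6>5 Q:8>5 R:8>3)
P1 drop D (E beats it: P:6>2 Q:8>6 R:8>0)
P2 drop R (Q beats it: C:9>0 E:12>9)
P1→{C,E} P2→{P,Q}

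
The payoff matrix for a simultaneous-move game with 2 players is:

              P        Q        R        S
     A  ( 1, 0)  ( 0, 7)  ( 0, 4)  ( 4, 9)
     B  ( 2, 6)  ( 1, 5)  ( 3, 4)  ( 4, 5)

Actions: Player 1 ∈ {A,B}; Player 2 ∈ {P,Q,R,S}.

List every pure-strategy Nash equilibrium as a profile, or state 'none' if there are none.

Nash profiles: (A,S), (B,P)

(A,P): not NE [P1→B gives 2>1; P2→S gives 9>0]
(A,Q): not NE [P1→B gives 1>0; P2→S gives 9>7]
(A,R): not NE [P1→B gives 3>0; P2→S gives 9>4]
(A,S): NE
(B,P): NE
(B,Q): not NE [P2→P gives 6>5]
(B,R): not NE [P2→P gives 6>4]
(B,S): not NE [P2→P gives 6>5]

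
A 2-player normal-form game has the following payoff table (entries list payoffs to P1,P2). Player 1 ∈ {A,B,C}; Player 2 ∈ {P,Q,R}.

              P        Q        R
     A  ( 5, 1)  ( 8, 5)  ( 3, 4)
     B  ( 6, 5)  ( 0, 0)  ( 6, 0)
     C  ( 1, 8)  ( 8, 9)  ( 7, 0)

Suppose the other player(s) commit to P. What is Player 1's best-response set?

u_1(A vs P) = 5
u_1(B vs P) = 6
u_1(C vs P) = 1
max payoff 6 at {B}

P1 best: {B}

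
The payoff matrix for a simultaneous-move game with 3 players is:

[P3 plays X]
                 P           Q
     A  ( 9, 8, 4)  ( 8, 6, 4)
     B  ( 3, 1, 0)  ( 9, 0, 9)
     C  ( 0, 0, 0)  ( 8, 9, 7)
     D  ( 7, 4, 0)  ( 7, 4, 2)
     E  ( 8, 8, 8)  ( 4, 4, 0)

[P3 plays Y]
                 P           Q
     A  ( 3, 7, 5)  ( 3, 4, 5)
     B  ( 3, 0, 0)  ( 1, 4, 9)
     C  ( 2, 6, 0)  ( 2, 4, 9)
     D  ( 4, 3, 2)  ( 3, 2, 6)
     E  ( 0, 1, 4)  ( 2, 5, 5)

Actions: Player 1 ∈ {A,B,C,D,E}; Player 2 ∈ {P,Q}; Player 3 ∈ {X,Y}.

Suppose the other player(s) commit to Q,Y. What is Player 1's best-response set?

BR_1 = {A,D}

u_1(A vs Q,Y) = 3
u_1(B vs Q,Y) = 1
u_1(C vs Q,Y) = 2
u_1(D vs Q,Y) = 3
u_1(E vs Q,Y) = 2
max payoff 3 at {A,D}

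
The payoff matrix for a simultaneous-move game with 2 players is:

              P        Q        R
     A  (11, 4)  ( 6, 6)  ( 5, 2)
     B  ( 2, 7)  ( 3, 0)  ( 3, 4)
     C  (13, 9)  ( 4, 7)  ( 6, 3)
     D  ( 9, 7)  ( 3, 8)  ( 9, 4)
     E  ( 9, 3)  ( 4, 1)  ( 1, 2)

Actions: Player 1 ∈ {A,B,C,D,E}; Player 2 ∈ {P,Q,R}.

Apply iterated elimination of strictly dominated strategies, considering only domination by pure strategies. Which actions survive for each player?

Remaining: P1:{A,C} P2:{P,Q}

P1 drop B (A beats it: P:11>2 Q:6>3 R:5>3)
P1 drop E (A beats it: P:11>9 Q:6>4 R:5>1)
P2 drop R (P beats it: A:4>2 C:9>3 D:7>4)
P1 drop D (A beats it: P:11>9 Q:6>3)
P1→{A,C} P2→{P,Q}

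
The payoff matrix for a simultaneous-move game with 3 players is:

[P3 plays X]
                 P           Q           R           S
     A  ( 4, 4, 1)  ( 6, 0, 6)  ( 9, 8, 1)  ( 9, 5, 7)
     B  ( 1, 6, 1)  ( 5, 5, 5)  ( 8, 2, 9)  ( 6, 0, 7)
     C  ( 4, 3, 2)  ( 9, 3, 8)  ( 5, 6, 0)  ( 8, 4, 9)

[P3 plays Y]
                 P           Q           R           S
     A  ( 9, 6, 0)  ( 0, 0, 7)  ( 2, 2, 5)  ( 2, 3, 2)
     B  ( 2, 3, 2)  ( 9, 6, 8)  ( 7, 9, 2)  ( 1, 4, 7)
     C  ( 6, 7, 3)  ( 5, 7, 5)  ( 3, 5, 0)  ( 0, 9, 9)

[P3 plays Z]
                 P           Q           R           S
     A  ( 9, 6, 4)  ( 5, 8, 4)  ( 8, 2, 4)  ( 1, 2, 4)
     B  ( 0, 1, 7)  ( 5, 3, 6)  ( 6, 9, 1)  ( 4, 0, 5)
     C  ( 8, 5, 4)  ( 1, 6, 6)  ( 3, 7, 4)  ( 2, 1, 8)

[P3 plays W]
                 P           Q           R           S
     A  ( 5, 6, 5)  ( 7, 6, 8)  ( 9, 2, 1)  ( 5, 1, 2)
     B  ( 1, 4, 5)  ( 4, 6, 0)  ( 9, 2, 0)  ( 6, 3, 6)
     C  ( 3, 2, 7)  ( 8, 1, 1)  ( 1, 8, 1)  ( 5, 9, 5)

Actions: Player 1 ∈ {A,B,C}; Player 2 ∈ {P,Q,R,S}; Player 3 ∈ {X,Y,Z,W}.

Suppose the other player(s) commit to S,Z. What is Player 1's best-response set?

u_1(A vs S,Z) = 1
u_1(B vs S,Z) = 4
u_1(C vs S,Z) = 2
max payoff 4 at {B}

argmax u_1 = {B}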